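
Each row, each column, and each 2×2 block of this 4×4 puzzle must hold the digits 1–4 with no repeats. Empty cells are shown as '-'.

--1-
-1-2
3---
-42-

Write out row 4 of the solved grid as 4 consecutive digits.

r2c1 = 4: row 2 has {1,2}; col 1 has {3}; box has {1} → only 4 remains.
r2c3 = 3: row 2 has {1,2,4}; col 3 has {1,2}; box has {1,2} → only 3 remains.
r3c2 = 2: row 3 has {3}; col 2 has {1,4}; box has {3,4} → only 2 remains.
r3c3 = 4: row 3 has {2,3}; col 3 has {1,2,3}; box has {2} → only 4 remains.
r3c4 = 1: row 3 has {2,3,4}; col 4 has {2}; box has {2,4} → only 1 remains.
r4c1 = 1: row 4 has {2,4}; col 1 has {3,4}; box has {2,3,4} → only 1 remains.
r4c4 = 3: row 4 has {1,2,4}; col 4 has {1,2}; box has {1,2,4} → only 3 remains.

1423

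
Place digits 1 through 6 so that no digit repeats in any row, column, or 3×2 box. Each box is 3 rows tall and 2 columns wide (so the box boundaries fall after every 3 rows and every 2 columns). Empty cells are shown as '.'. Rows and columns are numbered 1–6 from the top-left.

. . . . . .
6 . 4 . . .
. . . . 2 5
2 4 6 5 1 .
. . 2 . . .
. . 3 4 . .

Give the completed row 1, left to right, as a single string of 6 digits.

r2c5 = 3: row 2 has {4,6}; col 5 has {1,2}; box has {2,5} → only 3 remains.
r2c6 = 1: row 2 has {3,4,6}; col 6 has {5}; box has {2,3,5} → only 1 remains.
r3c3 = 1: row 3 has {2,5}; col 3 has {2,3,4,6}; box has {4} → only 1 remains.
r4c6 = 3: row 4 has {1,2,4,5,6}; col 6 has {1,5}; box has {1} → only 3 remains.
r5c4 = 1: row 5 has {2}; col 4 has {4,5}; box has {2,3,4,5,6} → only 1 remains.
r1c3 = 5: row 1 has {}; col 3 has {1,2,3,4,6}; box has {1,4} → only 5 remains.
r2c4 = 2: row 2 has {1,3,4,6}; col 4 has {1,4,5}; box has {1,4,5} → only 2 remains.
r3c2 = 3: row 3 has {1,2,5}; col 2 has {4}; box has {6} → only 3 remains.
r3c4 = 6: row 3 has {1,2,3,5}; col 4 has {1,2,4,5}; box has {1,2,4,5} → only 6 remains.
r1c4 = 3: row 1 has {5}; col 4 has {1,2,4,5,6}; box has {1,2,4,5,6} → only 3 remains.
r2c2 = 5: row 2 has {1,2,3,4,6}; col 2 has {3,4}; box has {3,6} → only 5 remains.
r3c1 = 4: row 3 has {1,2,3,5,6}; col 1 has {2,6}; box has {3,5,6} → only 4 remains.
r5c2 = 6: row 5 has {1,2}; col 2 has {3,4,5}; box has {2,4} → only 6 remains.
r5c6 = 4: row 5 has {1,2,6}; col 6 has {1,3,5}; box has {1,3} → only 4 remains.
r6c2 = 1: row 6 has {3,4}; col 2 has {3,4,5,6}; box has {2,4,6} → only 1 remains.
r1c1 = 1: row 1 has {3,5}; col 1 has {2,4,6}; box has {3,4,5,6} → only 1 remains.
r1c2 = 2: row 1 has {1,3,5}; col 2 has {1,3,4,5,6}; box has {1,3,4,5,6} → only 2 remains.
r1c6 = 6: row 1 has {1,2,3,5}; col 6 has {1,3,4,5}; box has {1,2,3,5} → only 6 remains.
r5c5 = 5: row 5 has {1,2,4,6}; col 5 has {1,2,3}; box has {1,3,4} → only 5 remains.
r6c1 = 5: row 6 has {1,3,4}; col 1 has {1,2,4,6}; box has {1,2,4,6} → only 5 remains.
r6c5 = 6: row 6 has {1,3,4,5}; col 5 has {1,2,3,5}; box has {1,3,4,5} → only 6 remains.
r6c6 = 2: row 6 has {1,3,4,5,6}; col 6 has {1,3,4,5,6}; box has {1,3,4,5,6} → only 2 remains.
r1c5 = 4: row 1 has {1,2,3,5,6}; col 5 has {1,2,3,5,6}; box has {1,2,3,5,6} → only 4 remains.

125346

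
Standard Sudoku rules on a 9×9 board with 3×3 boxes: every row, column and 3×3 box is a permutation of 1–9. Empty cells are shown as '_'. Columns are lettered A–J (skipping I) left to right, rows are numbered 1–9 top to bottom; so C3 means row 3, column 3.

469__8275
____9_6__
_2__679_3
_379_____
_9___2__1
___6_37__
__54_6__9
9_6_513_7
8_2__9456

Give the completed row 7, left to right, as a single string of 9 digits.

375426189

B8 = 4 (sole candidate).
D2 = 2 (hidden single in row 2).
D8 = 8 (sole candidate).
H8 = 2 (sole candidate).
H3 = 4 (hidden single in row 3).
J2 = 8 (sole candidate).
H2 = 1 (sole candidate).
H7 = 8: row 7 has {4,5,6,9}; col 8 has {1,2,4,5,7}; box has {2,3,4,5,6,7,9} → only 8 remains.
C2 = 3 (sole candidate).
H4 = 6 (sole candidate).
H5 = 3 (sole candidate).
H6 = 9 (sole candidate).
G7 = 1: row 7 has {4,5,6,8,9}; col 7 has {2,3,4,6,7,9}; box has {2,3,4,5,6,7,8,9} → only 1 remains.
B7 = 7: row 7 has {1,4,5,6,8,9}; col 2 has {2,3,4,6,9}; box has {2,4,5,6,8,9} → only 7 remains.
B9 = 1 (sole candidate).
B2 = 5 (sole candidate).
F2 = 4 (sole candidate).
A3 = 1 (sole candidate).
C3 = 8 (sole candidate).
D3 = 5 (sole candidate).
F4 = 5 (sole candidate).
G4 = 8 (sole candidate).
C5 = 4 (sole candidate).
D5 = 7 (sole candidate).
E5 = 8 (sole candidate).
G5 = 5 (sole candidate).
B6 = 8 (sole candidate).
C6 = 1 (sole candidate).
E6 = 4 (sole candidate).
J6 = 2 (sole candidate).
A7 = 3: row 7 has {1,4,5,6,7,8,9}; col 1 has {1,4,8,9}; box has {1,2,4,5,6,7,8,9} → only 3 remains.
E7 = 2: row 7 has {1,3,4,5,6,7,8,9}; col 5 has {4,5,6,8,9}; box has {1,4,5,6,8,9} → only 2 remains.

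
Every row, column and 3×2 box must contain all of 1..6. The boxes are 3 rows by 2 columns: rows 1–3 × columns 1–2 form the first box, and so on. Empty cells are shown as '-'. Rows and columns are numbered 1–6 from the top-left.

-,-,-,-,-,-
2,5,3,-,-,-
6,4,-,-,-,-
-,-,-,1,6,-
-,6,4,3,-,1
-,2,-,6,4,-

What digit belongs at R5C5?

2

R2C4 = 4: row 2 has {2,3,5}; col 4 has {1,3,6}; box has {3} → only 4 remains.
R2C5 = 1: row 2 has {2,3,4,5}; col 5 has {4,6}; box has {} → only 1 remains.
R2C6 = 6: row 2 has {1,2,3,4,5}; col 6 has {1}; box has {1} → only 6 remains.
R4C2 = 3: row 4 has {1,6}; col 2 has {2,4,5,6}; box has {2,6} → only 3 remains.
R5C1 = 5: row 5 has {1,3,4,6}; col 1 has {2,6}; box has {2,3,6} → only 5 remains.
R5C5 = 2: row 5 has {1,3,4,5,6}; col 5 has {1,4,6}; box has {1,4,6} → only 2 remains.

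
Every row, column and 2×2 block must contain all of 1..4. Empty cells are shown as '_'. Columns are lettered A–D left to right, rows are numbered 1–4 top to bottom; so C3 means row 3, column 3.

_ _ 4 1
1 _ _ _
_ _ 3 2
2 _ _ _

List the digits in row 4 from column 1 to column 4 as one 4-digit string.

2314

A1 = 3: row 1 has {1,4}; col 1 has {1,2}; box has {1} → only 3 remains.
B1 = 2: row 1 has {1,3,4}; col 2 has {}; box has {1,3} → only 2 remains.
B2 = 4: row 2 has {1}; col 2 has {2}; box has {1,2,3} → only 4 remains.
C2 = 2: row 2 has {1,4}; col 3 has {3,4}; box has {1,4} → only 2 remains.
D2 = 3: row 2 has {1,2,4}; col 4 has {1,2}; box has {1,2,4} → only 3 remains.
A3 = 4: row 3 has {2,3}; col 1 has {1,2,3}; box has {2} → only 4 remains.
B3 = 1: row 3 has {2,3,4}; col 2 has {2,4}; box has {2,4} → only 1 remains.
B4 = 3: row 4 has {2}; col 2 has {1,2,4}; box has {1,2,4} → only 3 remains.
C4 = 1: row 4 has {2,3}; col 3 has {2,3,4}; box has {2,3} → only 1 remains.
D4 = 4: row 4 has {1,2,3}; col 4 has {1,2,3}; box has {1,2,3} → only 4 remains.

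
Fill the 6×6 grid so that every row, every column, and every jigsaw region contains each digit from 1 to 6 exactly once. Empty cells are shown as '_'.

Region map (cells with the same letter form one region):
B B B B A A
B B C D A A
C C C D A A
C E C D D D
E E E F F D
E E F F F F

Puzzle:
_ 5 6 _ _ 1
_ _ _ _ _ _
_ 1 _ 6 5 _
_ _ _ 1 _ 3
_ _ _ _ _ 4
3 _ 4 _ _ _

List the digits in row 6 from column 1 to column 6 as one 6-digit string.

row 3, column 6 = 2: row 3 has {1,5,6}; col 6 has {1,3,4}; region has {1,5} → only 2 remains.
row 4, column 5 = 2: row 4 has {1,3}; col 5 has {5}; region has {1,3,4,6} → only 2 remains.
row 2, column 4 = 5: row 2 has {}; col 4 has {1,6}; region has {1,2,3,4,6} → only 5 remains.
row 2, column 6 = 6: row 2 has {5}; col 6 has {1,2,3,4}; region has {1,2,5} → only 6 remains.
row 3, column 1 = 4: row 3 has {1,2,5,6}; col 1 has {3}; region has {1} → only 4 remains.
row 3, column 3 = 3: row 3 has {1,2,4,5,6}; col 3 has {4,6}; region has {1,4} → only 3 remains.
row 4, column 3 = 5: row 4 has {1,2,3}; col 3 has {3,4,6}; region has {1,3,4} → only 5 remains.
row 6, column 4 = 2: row 6 has {3,4}; col 4 has {1,5,6}; region has {4} → only 2 remains.
row 6, column 6 = 5: row 6 has {2,3,4}; col 6 has {1,2,3,4,6}; region has {2,4} → only 5 remains.
row 1, column 1 = 2: row 1 has {1,5,6}; col 1 has {3,4}; region has {5,6} → only 2 remains.
row 2, column 1 = 1: row 2 has {5,6}; col 1 has {2,3,4}; region has {2,5,6} → only 1 remains.
row 2, column 3 = 2: row 2 has {1,5,6}; col 3 has {3,4,5,6}; region has {1,3,4,5} → only 2 remains.
row 4, column 1 = 6: row 4 has {1,2,3,5}; col 1 has {1,2,3,4}; region has {1,2,3,4,5} → only 6 remains.
row 4, column 2 = 4: row 4 has {1,2,3,5,6}; col 2 has {1,5}; region has {3} → only 4 remains.
row 5, column 1 = 5: row 5 has {4}; col 1 has {1,2,3,4,6}; region has {3,4} → only 5 remains.
row 5, column 3 = 1: row 5 has {4,5}; col 3 has {2,3,4,5,6}; region has {3,4,5} → only 1 remains.
row 5, column 4 = 3: row 5 has {1,4,5}; col 4 has {1,2,5,6}; region has {2,4,5} → only 3 remains.
row 5, column 5 = 6: row 5 has {1,3,4,5}; col 5 has {2,5}; region has {2,3,4,5} → only 6 remains.
row 6, column 2 = 6: row 6 has {2,3,4,5}; col 2 has {1,4,5}; region has {1,3,4,5} → only 6 remains.
row 6, column 5 = 1: row 6 has {2,3,4,5,6}; col 5 has {2,5,6}; region has {2,3,4,5,6} → only 1 remains.

364215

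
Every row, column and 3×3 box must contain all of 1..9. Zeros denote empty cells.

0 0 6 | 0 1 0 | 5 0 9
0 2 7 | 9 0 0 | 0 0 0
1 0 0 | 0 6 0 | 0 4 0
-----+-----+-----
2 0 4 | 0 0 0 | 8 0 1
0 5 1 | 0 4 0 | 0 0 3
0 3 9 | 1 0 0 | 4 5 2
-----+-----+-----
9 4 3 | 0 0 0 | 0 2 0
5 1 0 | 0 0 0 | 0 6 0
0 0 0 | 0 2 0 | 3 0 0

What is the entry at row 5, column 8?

9

row 1, column 2 = 8 (sole candidate).
row 3, column 2 = 9 (sole candidate).
row 3, column 3 = 5 (sole candidate).
row 9, column 3 = 8 (sole candidate).
row 8, column 3 = 2 (sole candidate).
row 3, column 7 = 2 (hidden single in column 7).
row 2, column 8 = 8 (hidden single in column 8).
row 2, column 9 = 6 (sole candidate).
row 3, column 9 = 7 (sole candidate).
row 1, column 8 = 3 (sole candidate).
row 2, column 7 = 1 (sole candidate).
row 7, column 7 = 7 (sole candidate).
row 8, column 7 = 9 (sole candidate).
row 9, column 8 = 1 (sole candidate).
row 1, column 1 = 4 (sole candidate).
row 2, column 1 = 3 (sole candidate).
row 2, column 5 = 5 (sole candidate).
row 2, column 6 = 4 (sole candidate).
row 5, column 7 = 6 (sole candidate).
row 7, column 5 = 8 (sole candidate).
row 7, column 9 = 5 (sole candidate).
row 9, column 9 = 4 (sole candidate).
row 6, column 5 = 7 (sole candidate).
row 7, column 4 = 6 (sole candidate).
row 7, column 6 = 1 (sole candidate).
row 8, column 5 = 3 (sole candidate).
row 8, column 6 = 7 (sole candidate).
row 8, column 9 = 8 (sole candidate).
row 9, column 4 = 5 (sole candidate).
row 9, column 6 = 9 (sole candidate).
row 1, column 6 = 2 (sole candidate).
row 4, column 4 = 3 (sole candidate).
row 4, column 5 = 9 (sole candidate).
row 4, column 8 = 7 (sole candidate).
row 5, column 6 = 8 (sole candidate).
row 5, column 8 = 9: row 5 has {1,3,4,5,6,8}; col 8 has {1,2,3,4,5,6,7,8}; box has {1,2,3,4,5,6,7,8} → only 9 remains.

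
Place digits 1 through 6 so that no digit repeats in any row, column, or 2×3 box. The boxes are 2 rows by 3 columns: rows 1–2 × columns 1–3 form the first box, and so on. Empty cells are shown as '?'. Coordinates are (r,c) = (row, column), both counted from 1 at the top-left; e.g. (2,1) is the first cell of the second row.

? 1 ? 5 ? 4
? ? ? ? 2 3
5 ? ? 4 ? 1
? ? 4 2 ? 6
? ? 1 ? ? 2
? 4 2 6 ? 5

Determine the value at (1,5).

(1,5) = 6: row 1 has {1,4,5}; col 5 has {2}; box has {2,3,4,5} → only 6 remains.

6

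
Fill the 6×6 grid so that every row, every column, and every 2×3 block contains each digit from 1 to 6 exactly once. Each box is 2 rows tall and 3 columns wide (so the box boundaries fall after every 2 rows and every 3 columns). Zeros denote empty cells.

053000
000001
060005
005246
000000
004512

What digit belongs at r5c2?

r1c6 = 4 (sole candidate).
r3c5 = 3 (sole candidate).
r5c5 = 6 (sole candidate).
r5c6 = 3 (sole candidate).
r6c2 = 3 (sole candidate).
r1c4 = 6 (sole candidate).
r1c5 = 2 (sole candidate).
r2c4 = 3 (sole candidate).
r2c5 = 5 (sole candidate).
r3c4 = 1 (sole candidate).
r4c2 = 1 (sole candidate).
r5c2 = 2: row 5 has {3,6}; col 2 has {1,3,5,6}; box has {3,4} → only 2 remains.

2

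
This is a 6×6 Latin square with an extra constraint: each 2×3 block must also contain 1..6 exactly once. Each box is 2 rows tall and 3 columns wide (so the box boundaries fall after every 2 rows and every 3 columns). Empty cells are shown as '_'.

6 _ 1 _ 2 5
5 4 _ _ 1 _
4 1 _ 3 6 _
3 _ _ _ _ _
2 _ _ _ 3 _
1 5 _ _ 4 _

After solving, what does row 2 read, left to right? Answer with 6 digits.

row 1, column 2 = 3 (sole candidate).
row 1, column 4 = 4 (sole candidate).
row 2, column 3 = 2: row 2 has {1,4,5}; col 3 has {1}; box has {1,3,4,5,6} → only 2 remains.
row 2, column 4 = 6: row 2 has {1,2,4,5}; col 4 has {3,4}; box has {1,2,4,5} → only 6 remains.
row 2, column 6 = 3: row 2 has {1,2,4,5,6}; col 6 has {5}; box has {1,2,4,5,6} → only 3 remains.

542613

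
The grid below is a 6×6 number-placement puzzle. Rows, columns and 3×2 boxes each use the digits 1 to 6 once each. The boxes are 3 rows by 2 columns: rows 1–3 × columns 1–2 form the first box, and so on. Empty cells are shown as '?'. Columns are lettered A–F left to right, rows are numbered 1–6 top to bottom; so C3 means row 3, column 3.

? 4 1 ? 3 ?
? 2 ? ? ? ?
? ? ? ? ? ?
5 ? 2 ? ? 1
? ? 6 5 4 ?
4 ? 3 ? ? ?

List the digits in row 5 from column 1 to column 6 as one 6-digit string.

216543

A1 = 6: row 1 has {1,3,4}; col 1 has {4,5}; box has {2,4} → only 6 remains.
D1 = 2: row 1 has {1,3,4,6}; col 4 has {5}; box has {1} → only 2 remains.
F1 = 5: row 1 has {1,2,3,4,6}; col 6 has {1}; box has {3} → only 5 remains.
D4 = 4: row 4 has {1,2,5}; col 4 has {2,5}; box has {2,3,5,6} → only 4 remains.
E4 = 6: row 4 has {1,2,4,5}; col 5 has {3,4}; box has {1,4} → only 6 remains.
D6 = 1: row 6 has {3,4}; col 4 has {2,4,5}; box has {2,3,4,5,6} → only 1 remains.
F6 = 2: row 6 has {1,3,4}; col 6 has {1,5}; box has {1,4,6} → only 2 remains.
E2 = 1: row 2 has {2}; col 5 has {3,4,6}; box has {3,5} → only 1 remains.
E3 = 2: row 3 has {}; col 5 has {1,3,4,6}; box has {1,3,5} → only 2 remains.
B4 = 3: row 4 has {1,2,4,5,6}; col 2 has {2,4}; box has {4,5} → only 3 remains.
B5 = 1: row 5 has {4,5,6}; col 2 has {2,3,4}; box has {3,4,5} → only 1 remains.
F5 = 3: row 5 has {1,4,5,6}; col 6 has {1,2,5}; box has {1,2,4,6} → only 3 remains.
B6 = 6: row 6 has {1,2,3,4}; col 2 has {1,2,3,4}; box has {1,3,4,5} → only 6 remains.
E6 = 5: row 6 has {1,2,3,4,6}; col 5 has {1,2,3,4,6}; box has {1,2,3,4,6} → only 5 remains.
A2 = 3: row 2 has {1,2}; col 1 has {4,5,6}; box has {2,4,6} → only 3 remains.
D2 = 6: row 2 has {1,2,3}; col 4 has {1,2,4,5}; box has {1,2} → only 6 remains.
F2 = 4: row 2 has {1,2,3,6}; col 6 has {1,2,3,5}; box has {1,2,3,5} → only 4 remains.
A3 = 1: row 3 has {2}; col 1 has {3,4,5,6}; box has {2,3,4,6} → only 1 remains.
B3 = 5: row 3 has {1,2}; col 2 has {1,2,3,4,6}; box has {1,2,3,4,6} → only 5 remains.
C3 = 4: row 3 has {1,2,5}; col 3 has {1,2,3,6}; box has {1,2,6} → only 4 remains.
D3 = 3: row 3 has {1,2,4,5}; col 4 has {1,2,4,5,6}; box has {1,2,4,6} → only 3 remains.
F3 = 6: row 3 has {1,2,3,4,5}; col 6 has {1,2,3,4,5}; box has {1,2,3,4,5} → only 6 remains.
A5 = 2: row 5 has {1,3,4,5,6}; col 1 has {1,3,4,5,6}; box has {1,3,4,5,6} → only 2 remains.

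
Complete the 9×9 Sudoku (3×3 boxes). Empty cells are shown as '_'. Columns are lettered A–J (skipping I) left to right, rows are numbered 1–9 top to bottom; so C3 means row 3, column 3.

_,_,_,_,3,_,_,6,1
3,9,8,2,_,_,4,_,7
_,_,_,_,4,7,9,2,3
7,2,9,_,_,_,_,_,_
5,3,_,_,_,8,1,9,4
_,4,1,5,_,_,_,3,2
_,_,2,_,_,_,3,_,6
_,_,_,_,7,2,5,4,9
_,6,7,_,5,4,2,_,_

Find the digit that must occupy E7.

8

G1 = 8: row 1 has {1,3,6}; col 7 has {1,2,3,4,5,9}; box has {1,2,3,4,6,7,9} → only 8 remains.
H2 = 5: row 2 has {2,3,4,7,8,9}; col 8 has {2,3,4,6,9}; box has {1,2,3,4,6,7,8,9} → only 5 remains.
G4 = 6: row 4 has {2,7,9}; col 7 has {1,2,3,4,5,8,9}; box has {1,2,3,4,9} → only 6 remains.
H4 = 8: row 4 has {2,6,7,9}; col 8 has {2,3,4,5,6,9}; box has {1,2,3,4,6,9} → only 8 remains.
J4 = 5: row 4 has {2,6,7,8,9}; col 9 has {1,2,3,4,6,7,9}; box has {1,2,3,4,6,8,9} → only 5 remains.
C5 = 6: row 5 has {1,3,4,5,8,9}; col 3 has {1,2,7,8,9}; box has {1,2,3,4,5,7,9} → only 6 remains.
D5 = 7: row 5 has {1,3,4,5,6,8,9}; col 4 has {2,5}; box has {5,8} → only 7 remains.
E5 = 2: row 5 has {1,3,4,5,6,7,8,9}; col 5 has {3,4,5,7}; box has {5,7,8} → only 2 remains.
A6 = 8: row 6 has {1,2,3,4,5}; col 1 has {3,5,7}; box has {1,2,3,4,5,6,7,9} → only 8 remains.
G6 = 7: row 6 has {1,2,3,4,5,8}; col 7 has {1,2,3,4,5,6,8,9}; box has {1,2,3,4,5,6,8,9} → only 7 remains.
A8 = 1: row 8 has {2,4,5,7,9}; col 1 has {3,5,7,8}; box has {2,6,7} → only 1 remains.
B8 = 8: row 8 has {1,2,4,5,7,9}; col 2 has {2,3,4,6,9}; box has {1,2,6,7} → only 8 remains.
C8 = 3: row 8 has {1,2,4,5,7,8,9}; col 3 has {1,2,6,7,8,9}; box has {1,2,6,7,8} → only 3 remains.
D8 = 6: row 8 has {1,2,3,4,5,7,8,9}; col 4 has {2,5,7}; box has {2,4,5,7} → only 6 remains.
A9 = 9: row 9 has {2,4,5,6,7}; col 1 has {1,3,5,7,8}; box has {1,2,3,6,7,8} → only 9 remains.
H9 = 1: row 9 has {2,4,5,6,7,9}; col 8 has {2,3,4,5,6,8,9}; box has {2,3,4,5,6,9} → only 1 remains.
J9 = 8: row 9 has {1,2,4,5,6,7,9}; col 9 has {1,2,3,4,5,6,7,9}; box has {1,2,3,4,5,6,9} → only 8 remains.
D1 = 9: row 1 has {1,3,6,8}; col 4 has {2,5,6,7}; box has {2,3,4,7} → only 9 remains.
F1 = 5: row 1 has {1,3,6,8,9}; col 6 has {2,4,7,8}; box has {2,3,4,7,9} → only 5 remains.
A3 = 6: row 3 has {2,3,4,7,9}; col 1 has {1,3,5,7,8,9}; box has {3,8,9} → only 6 remains.
C3 = 5: row 3 has {2,3,4,6,7,9}; col 3 has {1,2,3,6,7,8,9}; box has {3,6,8,9} → only 5 remains.
E4 = 1: row 4 has {2,5,6,7,8,9}; col 5 has {2,3,4,5,7}; box has {2,5,7,8} → only 1 remains.
F4 = 3: row 4 has {1,2,5,6,7,8,9}; col 6 has {2,4,5,7,8}; box has {1,2,5,7,8} → only 3 remains.
A7 = 4: row 7 has {2,3,6}; col 1 has {1,3,5,6,7,8,9}; box has {1,2,3,6,7,8,9} → only 4 remains.
B7 = 5: row 7 has {2,3,4,6}; col 2 has {2,3,4,6,8,9}; box has {1,2,3,4,6,7,8,9} → only 5 remains.
H7 = 7: row 7 has {2,3,4,5,6}; col 8 has {1,2,3,4,5,6,8,9}; box has {1,2,3,4,5,6,8,9} → only 7 remains.
D9 = 3: row 9 has {1,2,4,5,6,7,8,9}; col 4 has {2,5,6,7,9}; box has {2,4,5,6,7} → only 3 remains.
A1 = 2: row 1 has {1,3,5,6,8,9}; col 1 has {1,3,4,5,6,7,8,9}; box has {3,5,6,8,9} → only 2 remains.
B1 = 7: row 1 has {1,2,3,5,6,8,9}; col 2 has {2,3,4,5,6,8,9}; box has {2,3,5,6,8,9} → only 7 remains.
C1 = 4: row 1 has {1,2,3,5,6,7,8,9}; col 3 has {1,2,3,5,6,7,8,9}; box has {2,3,5,6,7,8,9} → only 4 remains.
E2 = 6: row 2 has {2,3,4,5,7,8,9}; col 5 has {1,2,3,4,5,7}; box has {2,3,4,5,7,9} → only 6 remains.
F2 = 1: row 2 has {2,3,4,5,6,7,8,9}; col 6 has {2,3,4,5,7,8}; box has {2,3,4,5,6,7,9} → only 1 remains.
B3 = 1: row 3 has {2,3,4,5,6,7,9}; col 2 has {2,3,4,5,6,7,8,9}; box has {2,3,4,5,6,7,8,9} → only 1 remains.
D3 = 8: row 3 has {1,2,3,4,5,6,7,9}; col 4 has {2,3,5,6,7,9}; box has {1,2,3,4,5,6,7,9} → only 8 remains.
D4 = 4: row 4 has {1,2,3,5,6,7,8,9}; col 4 has {2,3,5,6,7,8,9}; box has {1,2,3,5,7,8} → only 4 remains.
E6 = 9: row 6 has {1,2,3,4,5,7,8}; col 5 has {1,2,3,4,5,6,7}; box has {1,2,3,4,5,7,8} → only 9 remains.
F6 = 6: row 6 has {1,2,3,4,5,7,8,9}; col 6 has {1,2,3,4,5,7,8}; box has {1,2,3,4,5,7,8,9} → only 6 remains.
D7 = 1: row 7 has {2,3,4,5,6,7}; col 4 has {2,3,4,5,6,7,8,9}; box has {2,3,4,5,6,7} → only 1 remains.
E7 = 8: row 7 has {1,2,3,4,5,6,7}; col 5 has {1,2,3,4,5,6,7,9}; box has {1,2,3,4,5,6,7} → only 8 remains.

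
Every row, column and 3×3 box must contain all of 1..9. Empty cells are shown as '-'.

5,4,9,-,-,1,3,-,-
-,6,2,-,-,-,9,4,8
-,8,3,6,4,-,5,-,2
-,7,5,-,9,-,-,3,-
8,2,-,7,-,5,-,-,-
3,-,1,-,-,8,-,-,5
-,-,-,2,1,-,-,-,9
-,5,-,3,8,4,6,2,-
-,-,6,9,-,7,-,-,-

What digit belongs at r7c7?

7

r1c4 = 8 (sole candidate).
r2c4 = 5 (sole candidate).
r2c6 = 3 (sole candidate).
r3c6 = 9 (sole candidate).
r5c3 = 4 (sole candidate).
r5c7 = 1 (sole candidate).
r5c9 = 6 (sole candidate).
r6c2 = 9 (sole candidate).
r6c4 = 4 (sole candidate).
r6c8 = 7 (sole candidate).
r7c2 = 3 (sole candidate).
r7c6 = 6 (sole candidate).
r8c3 = 7 (sole candidate).
r8c9 = 1 (sole candidate).
r9c2 = 1 (sole candidate).
r9c5 = 5 (sole candidate).
r9c8 = 8 (sole candidate).
r1c8 = 6 (sole candidate).
r1c9 = 7 (sole candidate).
r2c5 = 7 (sole candidate).
r3c8 = 1 (sole candidate).
r4c1 = 6 (sole candidate).
r4c4 = 1 (sole candidate).
r4c6 = 2 (sole candidate).
r4c9 = 4 (sole candidate).
r5c5 = 3 (sole candidate).
r5c8 = 9 (sole candidate).
r6c5 = 6 (sole candidate).
r6c7 = 2 (sole candidate).
r7c1 = 4 (sole candidate).
r7c3 = 8 (sole candidate).
r7c7 = 7: row 7 has {1,2,3,4,6,8,9}; col 7 has {1,2,3,5,6,9}; box has {1,2,6,8,9} → only 7 remains.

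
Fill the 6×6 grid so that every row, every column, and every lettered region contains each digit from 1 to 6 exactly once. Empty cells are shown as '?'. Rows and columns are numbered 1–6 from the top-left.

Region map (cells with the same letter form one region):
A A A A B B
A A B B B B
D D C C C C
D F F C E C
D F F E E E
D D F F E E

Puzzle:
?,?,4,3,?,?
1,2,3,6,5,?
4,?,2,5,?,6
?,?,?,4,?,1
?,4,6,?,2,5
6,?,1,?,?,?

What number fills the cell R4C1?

2

R1C1 = 5: row 1 has {3,4}; col 1 has {1,4,6}; region has {1,2,3,4} → only 5 remains.
R1C2 = 6: row 1 has {3,4,5}; col 2 has {2,4}; region has {1,2,3,4,5} → only 6 remains.
R1C5 = 1: row 1 has {3,4,5,6}; col 5 has {2,5}; region has {3,5,6} → only 1 remains.
R1C6 = 2: row 1 has {1,3,4,5,6}; col 6 has {1,5,6}; region has {1,3,5,6} → only 2 remains.
R2C6 = 4: row 2 has {1,2,3,5,6}; col 6 has {1,2,5,6}; region has {1,2,3,5,6} → only 4 remains.
R3C5 = 3: row 3 has {2,4,5,6}; col 5 has {1,2,5}; region has {1,2,4,5,6} → only 3 remains.
R4C3 = 5: row 4 has {1,4}; col 3 has {1,2,3,4,6}; region has {1,4,6} → only 5 remains.
R4C5 = 6: row 4 has {1,4,5}; col 5 has {1,2,3,5}; region has {2,5} → only 6 remains.
R5C1 = 3: row 5 has {2,4,5,6}; col 1 has {1,4,5,6}; region has {4,6} → only 3 remains.
R5C4 = 1: row 5 has {2,3,4,5,6}; col 4 has {3,4,5,6}; region has {2,5,6} → only 1 remains.
R6C2 = 5: row 6 has {1,6}; col 2 has {2,4,6}; region has {3,4,6} → only 5 remains.
R6C4 = 2: row 6 has {1,5,6}; col 4 has {1,3,4,5,6}; region has {1,4,5,6} → only 2 remains.
R6C5 = 4: row 6 has {1,2,5,6}; col 5 has {1,2,3,5,6}; region has {1,2,5,6} → only 4 remains.
R6C6 = 3: row 6 has {1,2,4,5,6}; col 6 has {1,2,4,5,6}; region has {1,2,4,5,6} → only 3 remains.
R3C2 = 1: row 3 has {2,3,4,5,6}; col 2 has {2,4,5,6}; region has {3,4,5,6} → only 1 remains.
R4C1 = 2: row 4 has {1,4,5,6}; col 1 has {1,3,4,5,6}; region has {1,3,4,5,6} → only 2 remains.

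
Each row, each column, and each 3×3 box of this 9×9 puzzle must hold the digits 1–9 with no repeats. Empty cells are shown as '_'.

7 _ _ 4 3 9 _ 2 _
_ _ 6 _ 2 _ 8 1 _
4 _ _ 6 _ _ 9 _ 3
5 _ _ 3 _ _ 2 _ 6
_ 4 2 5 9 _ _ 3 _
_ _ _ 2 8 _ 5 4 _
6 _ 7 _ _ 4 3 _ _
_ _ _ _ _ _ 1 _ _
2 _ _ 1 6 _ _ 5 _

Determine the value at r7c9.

r1c7 = 6 (sole candidate).
r1c9 = 5 (sole candidate).
r2c4 = 7 (sole candidate).
r2c6 = 5 (sole candidate).
r2c9 = 4 (sole candidate).
r3c5 = 1 (sole candidate).
r3c6 = 8 (sole candidate).
r3c8 = 7 (sole candidate).
r5c7 = 7 (sole candidate).
r7c5 = 5 (sole candidate).
r8c5 = 7 (sole candidate).
r9c6 = 3 (sole candidate).
r9c7 = 4 (sole candidate).
r3c3 = 5 (sole candidate).
r4c5 = 4 (sole candidate).
r8c6 = 2 (sole candidate).
r3c2 = 2 (sole candidate).
r5c6 = 6 (hidden single in row 5).
r6c2 = 6 (hidden single in row 6).
r6c6 = 7 (hidden single in row 6).
r4c6 = 1 (sole candidate).
r4c2 = 7 (hidden single in row 4).
r7c2 = 1 (hidden single in row 7).
r7c9 = 2: in row 7, 2 can only go here (every other open cell in that row sees a 2).

2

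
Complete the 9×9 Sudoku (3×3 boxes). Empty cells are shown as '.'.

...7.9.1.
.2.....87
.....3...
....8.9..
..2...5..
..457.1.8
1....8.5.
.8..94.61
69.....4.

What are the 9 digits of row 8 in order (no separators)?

r5c1 = 8: in row 5, 8 can only go here (every other open cell in that row sees an 8).
r1c3 = 8: in row 1, 8 can only go here (every other open cell in that row sees an 8).
r3c4 = 8: in row 3, 8 can only go here (every other open cell in that row sees an 8).
r5c4 = 9: in row 5, 9 can only go here (every other open cell in that row sees a 9).
r6c1 = 9: in row 6, 9 can only go here (every other open cell in that row sees a 9).
r2c3 = 9: in row 2, 9 can only go here (every other open cell in that row sees a 9).
r7c2 = 4: in row 7, 4 can only go here (every other open cell in that row sees a 4).
r7c9 = 9: in row 7, 9 can only go here (every other open cell in that row sees a 9).
r3c8 = 9: in row 3, 9 can only go here (every other open cell in that row sees a 9).
r9c7 = 8: in row 9, 8 can only go here (every other open cell in that row sees an 8).
r8c1 = 2: in column 1, 2 can only go here (every other open cell in that column sees a 2).
r8c4 = 3: row 8 has {1,2,4,6,8,9}; col 4 has {5,7,8,9}; box has {4,8,9} → only 3 remains.
r8c7 = 7: row 8 has {1,2,3,4,6,8,9}; col 7 has {1,5,8,9}; box has {1,4,5,6,8,9} → only 7 remains.
r8c3 = 5: row 8 has {1,2,3,4,6,7,8,9}; col 3 has {2,4,8,9}; box has {1,2,4,6,8,9} → only 5 remains.

285394761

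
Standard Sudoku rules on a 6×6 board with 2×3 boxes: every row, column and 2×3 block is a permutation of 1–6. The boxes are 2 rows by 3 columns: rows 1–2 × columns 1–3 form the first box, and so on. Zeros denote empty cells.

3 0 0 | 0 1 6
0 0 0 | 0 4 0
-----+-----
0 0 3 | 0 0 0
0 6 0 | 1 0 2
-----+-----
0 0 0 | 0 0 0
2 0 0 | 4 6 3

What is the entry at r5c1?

4

r2c6 = 5: row 2 has {4}; col 6 has {2,3,6}; box has {1,4,6} → only 5 remains.
r3c5 = 5: row 3 has {3}; col 5 has {1,4,6}; box has {1,2} → only 5 remains.
r3c6 = 4: row 3 has {3,5}; col 6 has {2,3,5,6}; box has {1,2,5} → only 4 remains.
r4c5 = 3: row 4 has {1,2,6}; col 5 has {1,4,5,6}; box has {1,2,4,5} → only 3 remains.
r5c5 = 2: row 5 has {}; col 5 has {1,3,4,5,6}; box has {3,4,6} → only 2 remains.
r5c6 = 1: row 5 has {2}; col 6 has {2,3,4,5,6}; box has {2,3,4,6} → only 1 remains.
r1c4 = 2: row 1 has {1,3,6}; col 4 has {1,4}; box has {1,4,5,6} → only 2 remains.
r2c4 = 3: row 2 has {4,5}; col 4 has {1,2,4}; box has {1,2,4,5,6} → only 3 remains.
r3c1 = 1: row 3 has {3,4,5}; col 1 has {2,3}; box has {3,6} → only 1 remains.
r3c2 = 2: row 3 has {1,3,4,5}; col 2 has {6}; box has {1,3,6} → only 2 remains.
r3c4 = 6: row 3 has {1,2,3,4,5}; col 4 has {1,2,3,4}; box has {1,2,3,4,5} → only 6 remains.
r5c4 = 5: row 5 has {1,2}; col 4 has {1,2,3,4,6}; box has {1,2,3,4,6} → only 5 remains.
r2c1 = 6: row 2 has {3,4,5}; col 1 has {1,2,3}; box has {3} → only 6 remains.
r2c2 = 1: row 2 has {3,4,5,6}; col 2 has {2,6}; box has {3,6} → only 1 remains.
r2c3 = 2: row 2 has {1,3,4,5,6}; col 3 has {3}; box has {1,3,6} → only 2 remains.
r5c1 = 4: row 5 has {1,2,5}; col 1 has {1,2,3,6}; box has {2} → only 4 remains.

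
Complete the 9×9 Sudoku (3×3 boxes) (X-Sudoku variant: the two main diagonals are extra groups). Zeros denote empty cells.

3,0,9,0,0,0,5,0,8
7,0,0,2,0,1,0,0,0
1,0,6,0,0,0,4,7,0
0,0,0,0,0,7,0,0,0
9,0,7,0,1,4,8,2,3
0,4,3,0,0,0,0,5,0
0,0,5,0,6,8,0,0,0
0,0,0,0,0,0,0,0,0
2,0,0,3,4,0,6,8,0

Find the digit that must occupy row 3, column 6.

3

row 1, column 2 = 2 (sole candidate).
row 1, column 5 = 7 (sole candidate).
row 1, column 6 = 6 (sole candidate).
row 1, column 8 = 1 (sole candidate).
row 7, column 1 = 4 (sole candidate).
row 9, column 3 = 1 (sole candidate).
row 1, column 4 = 4 (sole candidate).
row 8, column 3 = 8 (sole candidate).
row 2, column 3 = 4 (sole candidate).
row 4, column 3 = 2 (sole candidate).
row 8, column 1 = 6 (sole candidate).
row 6, column 1 = 8 (sole candidate).
row 4, column 1 = 5 (sole candidate).
row 5, column 2 = 6 (sole candidate).
row 5, column 4 = 5 (sole candidate).
row 4, column 2 = 1 (sole candidate).
row 4, column 7 = 9 (sole candidate).
row 2, column 7 = 3 (sole candidate).
row 4, column 4 = 8 (sole candidate).
row 4, column 5 = 3 (sole candidate).
row 2, column 2 = 5 (sole candidate).
row 3, column 2 = 8 (sole candidate).
row 3, column 4 = 9 (sole candidate).
row 3, column 5 = 5 (sole candidate).
row 3, column 6 = 3: row 3 has {1,4,5,6,7,8,9}; col 6 has {1,4,6,7,8}; box has {1,2,4,5,6,7,9} → only 3 remains.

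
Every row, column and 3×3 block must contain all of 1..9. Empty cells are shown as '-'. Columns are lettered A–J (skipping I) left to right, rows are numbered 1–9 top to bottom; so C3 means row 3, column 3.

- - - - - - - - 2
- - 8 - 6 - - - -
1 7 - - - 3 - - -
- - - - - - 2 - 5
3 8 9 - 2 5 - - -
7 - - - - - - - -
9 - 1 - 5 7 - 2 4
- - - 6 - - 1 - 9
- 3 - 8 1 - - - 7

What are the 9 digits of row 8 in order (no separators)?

B7 = 6 (sole candidate).
D7 = 3 (sole candidate).
G7 = 8 (sole candidate).
E8 = 4: row 8 has {1,6,9}; col 5 has {1,2,5,6}; box has {1,3,5,6,7,8} → only 4 remains.
F8 = 2: row 8 has {1,4,6,9}; col 6 has {3,5,7}; box has {1,3,4,5,6,7,8} → only 2 remains.
F9 = 9 (sole candidate).
B8 = 5: row 8 has {1,2,4,6,9}; col 2 has {3,6,7,8}; box has {1,3,6,9} → only 5 remains.
C8 = 7: row 8 has {1,2,4,5,6,9}; col 3 has {1,8,9}; box has {1,3,5,6,9} → only 7 remains.
H8 = 3: row 8 has {1,2,4,5,6,7,9}; col 8 has {2}; box has {1,2,4,7,8,9} → only 3 remains.
A8 = 8: row 8 has {1,2,3,4,5,6,7,9}; col 1 has {1,3,7,9}; box has {1,3,5,6,7,9} → only 8 remains.

857642139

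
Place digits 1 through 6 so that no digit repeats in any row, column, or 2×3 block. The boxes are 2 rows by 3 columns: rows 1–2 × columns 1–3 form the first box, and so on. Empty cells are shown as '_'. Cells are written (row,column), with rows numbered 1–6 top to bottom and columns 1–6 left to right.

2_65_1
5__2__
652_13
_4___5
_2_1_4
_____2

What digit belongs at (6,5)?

5

(1,2) = 3: row 1 has {1,2,5,6}; col 2 has {2,4,5}; box has {2,5,6} → only 3 remains.
(1,5) = 4: row 1 has {1,2,3,5,6}; col 5 has {1}; box has {1,2,5} → only 4 remains.
(2,2) = 1: row 2 has {2,5}; col 2 has {2,3,4,5}; box has {2,3,5,6} → only 1 remains.
(2,3) = 4: row 2 has {1,2,5}; col 3 has {2,6}; box has {1,2,3,5,6} → only 4 remains.
(2,6) = 6: row 2 has {1,2,4,5}; col 6 has {1,2,3,4,5}; box has {1,2,4,5} → only 6 remains.
(3,4) = 4: row 3 has {1,2,3,5,6}; col 4 has {1,2,5}; box has {1,3,5} → only 4 remains.
(4,4) = 6: row 4 has {4,5}; col 4 has {1,2,4,5}; box has {1,3,4,5} → only 6 remains.
(4,5) = 2: row 4 has {4,5,6}; col 5 has {1,4}; box has {1,3,4,5,6} → only 2 remains.
(5,1) = 3: row 5 has {1,2,4}; col 1 has {2,5,6}; box has {2} → only 3 remains.
(5,3) = 5: row 5 has {1,2,3,4}; col 3 has {2,4,6}; box has {2,3} → only 5 remains.
(5,5) = 6: row 5 has {1,2,3,4,5}; col 5 has {1,2,4}; box has {1,2,4} → only 6 remains.
(6,2) = 6: row 6 has {2}; col 2 has {1,2,3,4,5}; box has {2,3,5} → only 6 remains.
(6,3) = 1: row 6 has {2,6}; col 3 has {2,4,5,6}; box has {2,3,5,6} → only 1 remains.
(6,4) = 3: row 6 has {1,2,6}; col 4 has {1,2,4,5,6}; box has {1,2,4,6} → only 3 remains.
(6,5) = 5: row 6 has {1,2,3,6}; col 5 has {1,2,4,6}; box has {1,2,3,4,6} → only 5 remains.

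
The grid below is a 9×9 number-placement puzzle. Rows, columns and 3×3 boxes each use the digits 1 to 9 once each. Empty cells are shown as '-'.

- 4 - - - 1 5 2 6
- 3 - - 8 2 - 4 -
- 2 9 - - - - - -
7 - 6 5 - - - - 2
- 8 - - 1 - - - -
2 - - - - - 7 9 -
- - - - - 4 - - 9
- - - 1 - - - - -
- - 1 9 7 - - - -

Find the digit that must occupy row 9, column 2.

6

row 1, column 1 = 8: row 1 has {1,2,4,5,6}; col 1 has {2,7}; box has {2,3,4,9} → only 8 remains.
row 1, column 3 = 7: row 1 has {1,2,4,5,6,8}; col 3 has {1,6,9}; box has {2,3,4,8,9} → only 7 remains.
row 1, column 4 = 3: row 1 has {1,2,4,5,6,7,8}; col 4 has {1,5,9}; box has {1,2,8} → only 3 remains.
row 1, column 5 = 9: row 1 has {1,2,3,4,5,6,7,8}; col 5 has {1,7,8}; box has {1,2,3,8} → only 9 remains.
row 2, column 3 = 5: row 2 has {2,3,4,8}; col 3 has {1,6,7,9}; box has {2,3,4,7,8,9} → only 5 remains.
row 2, column 7 = 9: in row 2, 9 can only go here (every other open cell in that row sees a 9).
row 5, column 4 = 2: in row 5, 2 can only go here (every other open cell in that row sees a 2).
row 5, column 6 = 7: in row 5, 7 can only go here (every other open cell in that row sees a 7).
row 5, column 1 = 9: in row 5, 9 can only go here (every other open cell in that row sees a 9).
row 4, column 2 = 1: row 4 has {2,5,6,7}; col 2 has {2,3,4,8}; box has {2,6,7,8,9} → only 1 remains.
row 6, column 2 = 5: row 6 has {2,7,9}; col 2 has {1,2,3,4,8}; box has {1,2,6,7,8,9} → only 5 remains.
row 9, column 2 = 6: row 9 has {1,7,9}; col 2 has {1,2,3,4,5,8}; box has {1} → only 6 remains.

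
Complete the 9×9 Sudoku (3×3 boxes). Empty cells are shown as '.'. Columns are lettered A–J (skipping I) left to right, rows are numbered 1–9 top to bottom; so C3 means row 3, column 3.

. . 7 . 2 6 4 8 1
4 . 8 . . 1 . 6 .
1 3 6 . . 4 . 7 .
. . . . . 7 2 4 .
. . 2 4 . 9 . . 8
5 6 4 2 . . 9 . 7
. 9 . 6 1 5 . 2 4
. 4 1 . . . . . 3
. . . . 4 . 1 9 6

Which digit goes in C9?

A1 = 9 (sole candidate).
B1 = 5 (sole candidate).
D1 = 3 (sole candidate).
B2 = 2 (sole candidate).
G3 = 5 (sole candidate).
J4 = 5 (sole candidate).
C7 = 3 (sole candidate).
H8 = 5 (sole candidate).
C9 = 5: row 9 has {1,4,6,9}; col 3 has {1,2,3,4,6,7,8}; box has {1,3,4,9} → only 5 remains.

5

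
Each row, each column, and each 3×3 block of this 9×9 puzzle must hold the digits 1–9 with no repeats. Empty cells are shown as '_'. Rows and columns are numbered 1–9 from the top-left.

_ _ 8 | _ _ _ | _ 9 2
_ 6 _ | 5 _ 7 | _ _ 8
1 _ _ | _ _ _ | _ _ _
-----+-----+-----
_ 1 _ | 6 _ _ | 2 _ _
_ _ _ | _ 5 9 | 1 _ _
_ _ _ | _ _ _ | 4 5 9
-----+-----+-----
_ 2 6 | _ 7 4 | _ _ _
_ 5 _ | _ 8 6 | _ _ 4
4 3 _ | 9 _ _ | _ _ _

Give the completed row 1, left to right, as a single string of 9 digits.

row 2, column 7 = 3 (sole candidate).
row 6, column 1 = 6 (hidden single in row 6).
row 3, column 2 = 9 (hidden single in column 2).
row 2, column 1 = 2 (sole candidate).
row 2, column 3 = 4 (sole candidate).
row 2, column 8 = 1 (sole candidate).
row 1, column 2 = 7: row 1 has {2,8,9}; col 2 has {1,2,3,5,6,9}; box has {1,2,4,6,8,9} → only 7 remains.
row 2, column 5 = 9 (sole candidate).
row 6, column 2 = 8 (sole candidate).
row 5, column 2 = 4 (sole candidate).
row 4, column 5 = 4 (hidden single in row 4).
row 1, column 4 = 4: in row 1, 4 can only go here (every other open cell in that row sees a 4).
row 3, column 8 = 4 (hidden single in row 3).
row 7, column 1 = 8 (hidden single in column 1).
row 7, column 8 = 3 (sole candidate).
row 7, column 4 = 1 (sole candidate).
row 7, column 9 = 5 (sole candidate).
row 9, column 5 = 2 (sole candidate).
row 9, column 6 = 5 (sole candidate).
row 7, column 7 = 9 (sole candidate).
row 8, column 4 = 3 (sole candidate).
row 8, column 7 = 7 (sole candidate).
row 8, column 8 = 2 (sole candidate).
row 8, column 1 = 9 (sole candidate).
row 8, column 3 = 1 (sole candidate).
row 9, column 3 = 7 (sole candidate).
row 3, column 9 = 7 (hidden single in row 3).
row 4, column 9 = 3 (sole candidate).
row 5, column 9 = 6 (sole candidate).
row 9, column 9 = 1 (sole candidate).
row 4, column 6 = 8 (sole candidate).
row 4, column 8 = 7 (sole candidate).
row 5, column 8 = 8 (sole candidate).
row 9, column 8 = 6 (sole candidate).
row 4, column 1 = 5 (sole candidate).
row 4, column 3 = 9 (sole candidate).
row 9, column 7 = 8 (sole candidate).
row 1, column 1 = 3: row 1 has {2,4,7,8,9}; col 1 has {1,2,4,5,6,8,9}; box has {1,2,4,6,7,8,9} → only 3 remains.
row 1, column 6 = 1: row 1 has {2,3,4,7,8,9}; col 6 has {4,5,6,7,8,9}; box has {4,5,7,9} → only 1 remains.
row 3, column 3 = 5 (sole candidate).
row 3, column 7 = 6 (sole candidate).
row 5, column 1 = 7 (sole candidate).
row 5, column 4 = 2 (sole candidate).
row 6, column 4 = 7 (sole candidate).
row 6, column 6 = 3 (sole candidate).
row 1, column 5 = 6: row 1 has {1,2,3,4,7,8,9}; col 5 has {2,4,5,7,8,9}; box has {1,4,5,7,9} → only 6 remains.
row 1, column 7 = 5: row 1 has {1,2,3,4,6,7,8,9}; col 7 has {1,2,3,4,6,7,8,9}; box has {1,2,3,4,6,7,8,9} → only 5 remains.

378461592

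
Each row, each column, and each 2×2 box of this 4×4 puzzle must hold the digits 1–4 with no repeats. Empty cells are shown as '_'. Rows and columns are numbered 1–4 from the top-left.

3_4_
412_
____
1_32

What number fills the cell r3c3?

1

r1c2 = 2 (sole candidate).
r1c4 = 1 (sole candidate).
r2c4 = 3 (sole candidate).
r3c1 = 2 (sole candidate).
r3c3 = 1: row 3 has {2}; col 3 has {2,3,4}; box has {2,3} → only 1 remains.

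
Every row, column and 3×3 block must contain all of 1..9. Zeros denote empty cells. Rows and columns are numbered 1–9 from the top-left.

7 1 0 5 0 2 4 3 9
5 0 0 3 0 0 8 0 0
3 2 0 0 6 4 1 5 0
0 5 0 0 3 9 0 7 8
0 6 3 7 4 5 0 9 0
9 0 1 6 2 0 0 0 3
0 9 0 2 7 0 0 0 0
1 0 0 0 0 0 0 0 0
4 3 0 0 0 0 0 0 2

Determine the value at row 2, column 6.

row 1, column 5 = 8: row 1 has {1,2,3,4,5,7,9}; col 5 has {2,3,4,6,7}; box has {2,3,4,5,6} → only 8 remains.
row 2, column 2 = 4: row 2 has {3,5,8}; col 2 has {1,2,3,5,6,9}; box has {1,2,3,5,7} → only 4 remains.
row 3, column 4 = 9: row 3 has {1,2,3,4,5,6}; col 4 has {2,3,5,6,7}; box has {2,3,4,5,6,8} → only 9 remains.
row 3, column 9 = 7: row 3 has {1,2,3,4,5,6,9}; col 9 has {2,3,8,9}; box has {1,3,4,5,8,9} → only 7 remains.
row 4, column 1 = 2: row 4 has {3,5,7,8,9}; col 1 has {1,3,4,5,7,9}; box has {1,3,5,6,9} → only 2 remains.
row 4, column 3 = 4: row 4 has {2,3,5,7,8,9}; col 3 has {1,3}; box has {1,2,3,5,6,9} → only 4 remains.
row 4, column 4 = 1: row 4 has {2,3,4,5,7,8,9}; col 4 has {2,3,5,6,7,9}; box has {2,3,4,5,6,7,9} → only 1 remains.
row 4, column 7 = 6: row 4 has {1,2,3,4,5,7,8,9}; col 7 has {1,4,8}; box has {3,7,8,9} → only 6 remains.
row 5, column 1 = 8: row 5 has {3,4,5,6,7,9}; col 1 has {1,2,3,4,5,7,9}; box has {1,2,3,4,5,6,9} → only 8 remains.
row 5, column 7 = 2: row 5 has {3,4,5,6,7,8,9}; col 7 has {1,4,6,8}; box has {3,6,7,8,9} → only 2 remains.
row 5, column 9 = 1: row 5 has {2,3,4,5,6,7,8,9}; col 9 has {2,3,7,8,9}; box has {2,3,6,7,8,9} → only 1 remains.
row 6, column 2 = 7: row 6 has {1,2,3,6,9}; col 2 has {1,2,3,4,5,6,9}; box has {1,2,3,4,5,6,8,9} → only 7 remains.
row 6, column 6 = 8: row 6 has {1,2,3,6,7,9}; col 6 has {2,4,5,9}; box has {1,2,3,4,5,6,7,9} → only 8 remains.
row 6, column 7 = 5: row 6 has {1,2,3,6,7,8,9}; col 7 has {1,2,4,6,8}; box has {1,2,3,6,7,8,9} → only 5 remains.
row 6, column 8 = 4: row 6 has {1,2,3,5,6,7,8,9}; col 8 has {3,5,7,9}; box has {1,2,3,5,6,7,8,9} → only 4 remains.
row 7, column 1 = 6: row 7 has {2,7,9}; col 1 has {1,2,3,4,5,7,8,9}; box has {1,3,4,9} → only 6 remains.
row 7, column 7 = 3: row 7 has {2,6,7,9}; col 7 has {1,2,4,5,6,8}; box has {2} → only 3 remains.
row 8, column 2 = 8: row 8 has {1}; col 2 has {1,2,3,4,5,6,7,9}; box has {1,3,4,6,9} → only 8 remains.
row 8, column 4 = 4: row 8 has {1,8}; col 4 has {1,2,3,5,6,7,9}; box has {2,7} → only 4 remains.
row 8, column 8 = 6: row 8 has {1,4,8}; col 8 has {3,4,5,7,9}; box has {2,3} → only 6 remains.
row 8, column 9 = 5: row 8 has {1,4,6,8}; col 9 has {1,2,3,7,8,9}; box has {2,3,6} → only 5 remains.
row 9, column 4 = 8: row 9 has {2,3,4}; col 4 has {1,2,3,4,5,6,7,9}; box has {2,4,7} → only 8 remains.
row 9, column 8 = 1: row 9 has {2,3,4,8}; col 8 has {3,4,5,6,7,9}; box has {2,3,5,6} → only 1 remains.
row 1, column 3 = 6: row 1 has {1,2,3,4,5,7,8,9}; col 3 has {1,3,4}; box has {1,2,3,4,5,7} → only 6 remains.
row 2, column 3 = 9: row 2 has {3,4,5,8}; col 3 has {1,3,4,6}; box has {1,2,3,4,5,6,7} → only 9 remains.
row 2, column 5 = 1: row 2 has {3,4,5,8,9}; col 5 has {2,3,4,6,7,8}; box has {2,3,4,5,6,8,9} → only 1 remains.
row 2, column 6 = 7: row 2 has {1,3,4,5,8,9}; col 6 has {2,4,5,8,9}; box has {1,2,3,4,5,6,8,9} → only 7 remains.

7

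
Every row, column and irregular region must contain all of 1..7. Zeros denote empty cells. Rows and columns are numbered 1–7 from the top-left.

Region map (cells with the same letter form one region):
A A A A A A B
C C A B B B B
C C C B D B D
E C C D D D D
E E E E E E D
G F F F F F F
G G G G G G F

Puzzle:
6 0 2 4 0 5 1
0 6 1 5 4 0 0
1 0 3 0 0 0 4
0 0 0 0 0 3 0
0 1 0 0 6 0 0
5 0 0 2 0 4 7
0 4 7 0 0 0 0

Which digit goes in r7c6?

r6c2 = 3 (sole candidate).
r6c3 = 6 (sole candidate).
r6c5 = 1 (sole candidate).
r7c7 = 5 (sole candidate).
r1c2 = 7 (sole candidate).
r1c5 = 3 (sole candidate).
r5c7 = 2 (sole candidate).
r7c5 = 2 (sole candidate).
r2c7 = 3 (sole candidate).
r4c7 = 6 (sole candidate).
r5c6 = 7 (sole candidate).
r7c1 = 3 (sole candidate).
r2c6 = 2 (sole candidate).
r3c6 = 6 (sole candidate).
r5c1 = 4 (sole candidate).
r5c3 = 5 (sole candidate).
r5c4 = 3 (sole candidate).
r7c6 = 1: row 7 has {2,3,4,5,7}; col 6 has {2,3,4,5,6,7}; region has {2,3,4,5,7} → only 1 remains.

1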